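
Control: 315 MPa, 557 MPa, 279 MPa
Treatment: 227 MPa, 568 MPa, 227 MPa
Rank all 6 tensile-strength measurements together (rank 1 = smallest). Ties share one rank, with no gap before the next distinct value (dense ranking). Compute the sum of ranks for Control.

Sorted (ascending): 227, 227, 279, 315, 557, 568
The 2 values of 227 share dense rank 1.
Remaining distinct values take the next consecutive integers.
Control values → pooled ranks: 315→3, 557→4, 279→2
Rank sum = 3 + 4 + 2 = 9

9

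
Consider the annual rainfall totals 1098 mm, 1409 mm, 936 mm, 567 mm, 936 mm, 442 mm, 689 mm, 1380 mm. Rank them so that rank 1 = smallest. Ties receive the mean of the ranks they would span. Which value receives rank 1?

442

Sorted (ascending): 442, 567, 689, 936, 936, 1098, 1380, 1409
The 2 values of 936 occupy positions 4–5 → average rank (4+5)/2 = 4.5.
Rank 1 → value 442.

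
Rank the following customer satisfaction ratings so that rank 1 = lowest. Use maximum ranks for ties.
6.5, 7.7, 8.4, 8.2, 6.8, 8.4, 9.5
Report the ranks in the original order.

Sorted (ascending): 6.5, 6.8, 7.7, 8.2, 8.4, 8.4, 9.5
The 2 values of 8.4 occupy positions 5–6 → each gets rank 6.

1, 3, 6, 4, 2, 6, 7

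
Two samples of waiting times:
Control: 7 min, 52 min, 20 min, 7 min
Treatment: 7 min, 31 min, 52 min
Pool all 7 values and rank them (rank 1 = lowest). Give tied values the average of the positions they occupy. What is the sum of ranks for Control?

14.5

Sorted (ascending): 7, 7, 7, 20, 31, 52, 52
The 3 values of 7 occupy positions 1–3 → average rank 2.
The 2 values of 52 occupy positions 6–7 → average rank (6+7)/2 = 6.5.
Control values → pooled ranks: 7→2, 52→6.5, 20→4, 7→2
Rank sum = 2 + 6.5 + 4 + 2 = 14.5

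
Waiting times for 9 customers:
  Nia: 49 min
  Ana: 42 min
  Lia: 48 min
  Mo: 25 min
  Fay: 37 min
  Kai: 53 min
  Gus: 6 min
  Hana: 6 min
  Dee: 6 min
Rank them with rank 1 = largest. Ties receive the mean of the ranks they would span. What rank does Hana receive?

Sorted (descending): 53, 49, 48, 42, 37, 25, 6, 6, 6
The 3 values of 6 occupy positions 7–9 → average rank 8.
Hana has value 6 min → rank 8.

8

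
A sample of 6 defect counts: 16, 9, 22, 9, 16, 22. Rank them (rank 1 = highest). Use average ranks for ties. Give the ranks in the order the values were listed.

Sorted (descending): 22, 22, 16, 16, 9, 9
The 2 values of 22 occupy positions 1–2 → average rank (1+2)/2 = 1.5.
The 2 values of 16 occupy positions 3–4 → average rank (3+4)/2 = 3.5.
The 2 values of 9 occupy positions 5–6 → average rank (5+6)/2 = 5.5.

3.5, 5.5, 1.5, 5.5, 3.5, 1.5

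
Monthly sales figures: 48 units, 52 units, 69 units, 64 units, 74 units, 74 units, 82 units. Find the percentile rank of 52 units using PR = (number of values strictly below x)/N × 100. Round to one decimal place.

14.3

N = 7.
Strictly below 52: 1. Equal to 52: 1.
PR = 1/7 × 100 = 14.3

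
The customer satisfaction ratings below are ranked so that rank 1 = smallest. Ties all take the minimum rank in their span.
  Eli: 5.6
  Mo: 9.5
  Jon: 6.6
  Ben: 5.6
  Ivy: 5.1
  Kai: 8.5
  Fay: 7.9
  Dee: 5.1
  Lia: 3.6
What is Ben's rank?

Sorted (ascending): 3.6, 5.1, 5.1, 5.6, 5.6, 6.6, 7.9, 8.5, 9.5
The 2 values of 5.1 occupy positions 2–3 → each gets rank 2.
The 2 values of 5.6 occupy positions 4–5 → each gets rank 4.
Ben has value 5.6 → rank 4.

4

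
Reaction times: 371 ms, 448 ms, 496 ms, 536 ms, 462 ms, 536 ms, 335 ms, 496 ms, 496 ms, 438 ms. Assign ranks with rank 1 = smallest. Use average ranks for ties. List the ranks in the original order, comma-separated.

2, 4, 7, 9.5, 5, 9.5, 1, 7, 7, 3

Sorted (ascending): 335, 371, 438, 448, 462, 496, 496, 496, 536, 536
The 3 values of 496 occupy positions 6–8 → average rank 7.
The 2 values of 536 occupy positions 9–10 → average rank (9+10)/2 = 9.5.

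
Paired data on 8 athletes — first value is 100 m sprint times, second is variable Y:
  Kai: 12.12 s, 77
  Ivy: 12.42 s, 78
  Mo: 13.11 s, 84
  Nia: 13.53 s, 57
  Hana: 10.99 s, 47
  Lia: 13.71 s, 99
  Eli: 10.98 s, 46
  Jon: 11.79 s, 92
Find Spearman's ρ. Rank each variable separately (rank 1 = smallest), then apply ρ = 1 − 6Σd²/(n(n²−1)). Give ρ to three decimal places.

0.619

Ranks of variable 1: 4, 5, 6, 7, 2, 8, 1, 3
Ranks of variable 2: 4, 5, 6, 3, 2, 8, 1, 7
d = r₁ − r₂: 0, 0, 0, 4, 0, 0, 0, -4
d²: 0, 0, 0, 16, 0, 0, 0, 16; Σd² = 32
ρ = 1 − 6·32/(8·63) = 1 − 192/504 = 0.619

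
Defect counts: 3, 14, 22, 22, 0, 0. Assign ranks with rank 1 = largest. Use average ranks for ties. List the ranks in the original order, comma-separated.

4, 3, 1.5, 1.5, 5.5, 5.5

Sorted (descending): 22, 22, 14, 3, 0, 0
The 2 values of 22 occupy positions 1–2 → average rank (1+2)/2 = 1.5.
The 2 values of 0 occupy positions 5–6 → average rank (5+6)/2 = 5.5.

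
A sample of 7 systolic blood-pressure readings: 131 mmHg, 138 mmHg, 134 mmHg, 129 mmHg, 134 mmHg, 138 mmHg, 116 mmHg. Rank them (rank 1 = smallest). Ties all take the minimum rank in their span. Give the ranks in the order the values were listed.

3, 6, 4, 2, 4, 6, 1

Sorted (ascending): 116, 129, 131, 134, 134, 138, 138
The 2 values of 134 occupy positions 4–5 → each gets rank 4.
The 2 values of 138 occupy positions 6–7 → each gets rank 6.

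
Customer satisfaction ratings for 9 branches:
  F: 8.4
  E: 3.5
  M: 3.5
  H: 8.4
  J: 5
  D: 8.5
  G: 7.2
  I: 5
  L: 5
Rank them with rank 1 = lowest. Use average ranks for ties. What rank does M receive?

1.5

Sorted (ascending): 3.5, 3.5, 5, 5, 5, 7.2, 8.4, 8.4, 8.5
The 2 values of 3.5 occupy positions 1–2 → average rank (1+2)/2 = 1.5.
The 3 values of 5 occupy positions 3–5 → average rank 4.
The 2 values of 8.4 occupy positions 7–8 → average rank (7+8)/2 = 7.5.
M has value 3.5 → rank 1.5.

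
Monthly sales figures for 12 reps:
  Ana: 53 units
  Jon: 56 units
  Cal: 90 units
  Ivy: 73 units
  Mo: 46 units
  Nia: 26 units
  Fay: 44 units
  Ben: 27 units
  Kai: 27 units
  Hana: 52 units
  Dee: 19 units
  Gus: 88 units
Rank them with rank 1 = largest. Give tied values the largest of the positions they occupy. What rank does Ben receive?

Sorted (descending): 90, 88, 73, 56, 53, 52, 46, 44, 27, 27, 26, 19
The 2 values of 27 occupy positions 9–10 → each gets rank 10.
Ben has value 27 units → rank 10.

10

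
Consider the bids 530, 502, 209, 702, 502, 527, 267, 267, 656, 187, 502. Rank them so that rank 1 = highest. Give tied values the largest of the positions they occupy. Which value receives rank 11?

187

Sorted (descending): 702, 656, 530, 527, 502, 502, 502, 267, 267, 209, 187
The 3 values of 502 occupy positions 5–7 → each gets rank 7.
The 2 values of 267 occupy positions 8–9 → each gets rank 9.
Rank 11 → value 187.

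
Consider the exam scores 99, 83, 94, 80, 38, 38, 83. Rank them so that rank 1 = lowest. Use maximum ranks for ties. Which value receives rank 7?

Sorted (ascending): 38, 38, 80, 83, 83, 94, 99
The 2 values of 38 occupy positions 1–2 → each gets rank 2.
The 2 values of 83 occupy positions 4–5 → each gets rank 5.
Rank 7 → value 99.

99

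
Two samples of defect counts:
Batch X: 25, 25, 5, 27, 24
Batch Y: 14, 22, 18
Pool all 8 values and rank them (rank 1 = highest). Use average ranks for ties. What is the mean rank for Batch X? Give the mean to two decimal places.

3.60

Sorted (descending): 27, 25, 25, 24, 22, 18, 14, 5
The 2 values of 25 occupy positions 2–3 → average rank (2+3)/2 = 2.5.
Batch X values → pooled ranks: 25→2.5, 25→2.5, 5→8, 27→1, 24→4
Mean rank = (2.5 + 2.5 + 8 + 1 + 4) / 5 = 3.60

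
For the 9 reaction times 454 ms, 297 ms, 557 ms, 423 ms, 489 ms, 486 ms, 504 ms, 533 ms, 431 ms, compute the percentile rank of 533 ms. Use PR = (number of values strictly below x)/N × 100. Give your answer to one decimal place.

77.8

N = 9.
Strictly below 533: 7. Equal to 533: 1.
PR = 7/9 × 100 = 77.8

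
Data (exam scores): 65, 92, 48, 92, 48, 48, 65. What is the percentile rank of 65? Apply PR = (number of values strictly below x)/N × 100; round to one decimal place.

N = 7.
Strictly below 65: 3. Equal to 65: 2.
PR = 3/7 × 100 = 42.9

42.9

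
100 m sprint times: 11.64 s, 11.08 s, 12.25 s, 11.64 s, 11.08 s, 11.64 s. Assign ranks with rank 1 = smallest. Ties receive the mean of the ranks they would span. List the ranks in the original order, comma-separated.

Sorted (ascending): 11.08, 11.08, 11.64, 11.64, 11.64, 12.25
The 2 values of 11.08 occupy positions 1–2 → average rank (1+2)/2 = 1.5.
The 3 values of 11.64 occupy positions 3–5 → average rank 4.

4, 1.5, 6, 4, 1.5, 4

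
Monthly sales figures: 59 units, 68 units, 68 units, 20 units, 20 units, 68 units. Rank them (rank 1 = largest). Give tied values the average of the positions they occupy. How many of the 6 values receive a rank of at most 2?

Sorted (descending): 68, 68, 68, 59, 20, 20
The 3 values of 68 occupy positions 1–3 → average rank 2.
The 2 values of 20 occupy positions 5–6 → average rank (5+6)/2 = 5.5.
Ranks ≤ 2: {2, 2, 2} → 3 values.

3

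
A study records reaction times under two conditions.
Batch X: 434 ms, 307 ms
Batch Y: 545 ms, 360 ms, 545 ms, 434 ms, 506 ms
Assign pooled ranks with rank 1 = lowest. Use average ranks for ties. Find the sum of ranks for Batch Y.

23.5

Sorted (ascending): 307, 360, 434, 434, 506, 545, 545
The 2 values of 434 occupy positions 3–4 → average rank (3+4)/2 = 3.5.
The 2 values of 545 occupy positions 6–7 → average rank (6+7)/2 = 6.5.
Batch Y values → pooled ranks: 545→6.5, 360→2, 545→6.5, 434→3.5, 506→5
Rank sum = 6.5 + 2 + 6.5 + 3.5 + 5 = 23.5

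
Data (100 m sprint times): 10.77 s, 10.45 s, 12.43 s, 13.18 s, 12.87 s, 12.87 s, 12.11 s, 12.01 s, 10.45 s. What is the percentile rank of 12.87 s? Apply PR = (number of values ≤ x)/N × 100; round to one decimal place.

88.9

N = 9.
Strictly below 12.87: 6. Equal to 12.87: 2.
PR = 8/9 × 100 = 88.9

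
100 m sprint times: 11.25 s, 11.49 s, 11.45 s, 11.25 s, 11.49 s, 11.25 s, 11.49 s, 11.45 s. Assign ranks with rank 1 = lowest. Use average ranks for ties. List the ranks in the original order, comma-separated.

2, 7, 4.5, 2, 7, 2, 7, 4.5

Sorted (ascending): 11.25, 11.25, 11.25, 11.45, 11.45, 11.49, 11.49, 11.49
The 3 values of 11.25 occupy positions 1–3 → average rank 2.
The 2 values of 11.45 occupy positions 4–5 → average rank (4+5)/2 = 4.5.
The 3 values of 11.49 occupy positions 6–8 → average rank 7.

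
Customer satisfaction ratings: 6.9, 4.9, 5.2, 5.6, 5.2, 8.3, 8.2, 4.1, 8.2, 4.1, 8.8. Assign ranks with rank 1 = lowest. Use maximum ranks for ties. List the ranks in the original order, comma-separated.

7, 3, 5, 6, 5, 10, 9, 2, 9, 2, 11

Sorted (ascending): 4.1, 4.1, 4.9, 5.2, 5.2, 5.6, 6.9, 8.2, 8.2, 8.3, 8.8
The 2 values of 4.1 occupy positions 1–2 → each gets rank 2.
The 2 values of 5.2 occupy positions 4–5 → each gets rank 5.
The 2 values of 8.2 occupy positions 8–9 → each gets rank 9.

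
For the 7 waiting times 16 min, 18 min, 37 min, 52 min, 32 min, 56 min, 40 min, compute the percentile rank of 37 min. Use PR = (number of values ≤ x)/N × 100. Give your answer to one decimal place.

57.1

N = 7.
Strictly below 37: 3. Equal to 37: 1.
PR = 4/7 × 100 = 57.1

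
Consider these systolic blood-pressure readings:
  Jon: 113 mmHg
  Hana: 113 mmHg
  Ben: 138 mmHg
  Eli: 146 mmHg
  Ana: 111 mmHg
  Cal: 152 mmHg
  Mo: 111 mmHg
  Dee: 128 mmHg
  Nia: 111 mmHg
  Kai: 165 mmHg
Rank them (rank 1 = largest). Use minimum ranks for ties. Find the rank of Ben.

Sorted (descending): 165, 152, 146, 138, 128, 113, 113, 111, 111, 111
The 2 values of 113 occupy positions 6–7 → each gets rank 6.
The 3 values of 111 occupy positions 8–10 → each gets rank 8.
Ben has value 138 mmHg → rank 4.

4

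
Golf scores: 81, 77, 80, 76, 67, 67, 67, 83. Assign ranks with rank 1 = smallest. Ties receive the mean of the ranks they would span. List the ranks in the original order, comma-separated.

7, 5, 6, 4, 2, 2, 2, 8

Sorted (ascending): 67, 67, 67, 76, 77, 80, 81, 83
The 3 values of 67 occupy positions 1–3 → average rank 2.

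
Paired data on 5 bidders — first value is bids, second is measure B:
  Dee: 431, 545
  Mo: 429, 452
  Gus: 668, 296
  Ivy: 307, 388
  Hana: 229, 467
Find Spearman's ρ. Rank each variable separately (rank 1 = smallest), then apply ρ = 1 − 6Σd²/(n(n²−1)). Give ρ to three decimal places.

Ranks of variable 1: 4, 3, 5, 2, 1
Ranks of variable 2: 5, 3, 1, 2, 4
d = r₁ − r₂: -1, 0, 4, 0, -3
d²: 1, 0, 16, 0, 9; Σd² = 26
ρ = 1 − 6·26/(5·24) = 1 − 156/120 = -0.300

-0.300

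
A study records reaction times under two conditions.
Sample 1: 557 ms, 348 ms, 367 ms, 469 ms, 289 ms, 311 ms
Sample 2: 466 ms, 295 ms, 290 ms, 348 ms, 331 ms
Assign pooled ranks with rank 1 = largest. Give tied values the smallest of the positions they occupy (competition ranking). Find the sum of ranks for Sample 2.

Sorted (descending): 557, 469, 466, 367, 348, 348, 331, 311, 295, 290, 289
The 2 values of 348 occupy positions 5–6 → each gets rank 5.
Sample 2 values → pooled ranks: 466→3, 295→9, 290→10, 348→5, 331→7
Rank sum = 3 + 9 + 10 + 5 + 7 = 34

34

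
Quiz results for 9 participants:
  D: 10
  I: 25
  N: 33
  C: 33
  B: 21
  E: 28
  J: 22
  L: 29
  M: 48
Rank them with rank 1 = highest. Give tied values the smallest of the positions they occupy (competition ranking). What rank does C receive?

2

Sorted (descending): 48, 33, 33, 29, 28, 25, 22, 21, 10
The 2 values of 33 occupy positions 2–3 → each gets rank 2.
C has value 33 → rank 2.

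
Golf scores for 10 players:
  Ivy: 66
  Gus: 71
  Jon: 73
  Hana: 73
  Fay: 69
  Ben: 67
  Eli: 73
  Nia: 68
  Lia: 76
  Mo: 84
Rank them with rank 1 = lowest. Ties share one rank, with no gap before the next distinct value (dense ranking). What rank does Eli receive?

Sorted (ascending): 66, 67, 68, 69, 71, 73, 73, 73, 76, 84
The 3 values of 73 share dense rank 6.
Remaining distinct values take the next consecutive integers.
Eli has value 73 → rank 6.

6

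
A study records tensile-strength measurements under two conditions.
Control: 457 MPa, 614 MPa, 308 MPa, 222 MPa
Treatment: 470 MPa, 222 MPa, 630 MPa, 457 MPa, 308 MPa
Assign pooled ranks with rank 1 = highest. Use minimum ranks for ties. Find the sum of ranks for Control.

Sorted (descending): 630, 614, 470, 457, 457, 308, 308, 222, 222
The 2 values of 457 occupy positions 4–5 → each gets rank 4.
The 2 values of 308 occupy positions 6–7 → each gets rank 6.
The 2 values of 222 occupy positions 8–9 → each gets rank 8.
Control values → pooled ranks: 457→4, 614→2, 308→6, 222→8
Rank sum = 4 + 2 + 6 + 8 = 20

20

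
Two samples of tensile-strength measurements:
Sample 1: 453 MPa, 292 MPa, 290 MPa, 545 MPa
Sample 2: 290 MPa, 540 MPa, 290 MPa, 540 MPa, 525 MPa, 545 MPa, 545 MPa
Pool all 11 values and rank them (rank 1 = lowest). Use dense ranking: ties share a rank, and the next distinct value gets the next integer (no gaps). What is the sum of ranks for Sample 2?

Sorted (ascending): 290, 290, 290, 292, 453, 525, 540, 540, 545, 545, 545
The 3 values of 290 share dense rank 1.
The 2 values of 540 share dense rank 5.
The 3 values of 545 share dense rank 6.
Remaining distinct values take the next consecutive integers.
Sample 2 values → pooled ranks: 290→1, 540→5, 290→1, 540→5, 525→4, 545→6, 545→6
Rank sum = 1 + 5 + 1 + 5 + 4 + 6 + 6 = 28

28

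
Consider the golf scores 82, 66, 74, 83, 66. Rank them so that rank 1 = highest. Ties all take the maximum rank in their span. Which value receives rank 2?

82

Sorted (descending): 83, 82, 74, 66, 66
The 2 values of 66 occupy positions 4–5 → each gets rank 5.
Rank 2 → value 82.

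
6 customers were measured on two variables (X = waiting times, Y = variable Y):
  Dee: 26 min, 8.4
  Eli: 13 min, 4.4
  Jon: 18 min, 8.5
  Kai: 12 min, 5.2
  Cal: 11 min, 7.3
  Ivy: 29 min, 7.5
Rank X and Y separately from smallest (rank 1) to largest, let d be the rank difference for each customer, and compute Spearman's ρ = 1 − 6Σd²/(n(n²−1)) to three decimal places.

0.543

Ranks of variable 1: 5, 3, 4, 2, 1, 6
Ranks of variable 2: 5, 1, 6, 2, 3, 4
d = r₁ − r₂: 0, 2, -2, 0, -2, 2
d²: 0, 4, 4, 0, 4, 4; Σd² = 16
ρ = 1 − 6·16/(6·35) = 1 − 96/210 = 0.543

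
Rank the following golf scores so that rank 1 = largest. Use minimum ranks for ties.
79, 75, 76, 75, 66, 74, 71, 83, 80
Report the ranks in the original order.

Sorted (descending): 83, 80, 79, 76, 75, 75, 74, 71, 66
The 2 values of 75 occupy positions 5–6 → each gets rank 5.

3, 5, 4, 5, 9, 7, 8, 1, 2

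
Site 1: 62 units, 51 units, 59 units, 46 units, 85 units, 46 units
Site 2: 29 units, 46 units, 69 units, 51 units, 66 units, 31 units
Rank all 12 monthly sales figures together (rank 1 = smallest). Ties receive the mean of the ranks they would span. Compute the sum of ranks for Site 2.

Sorted (ascending): 29, 31, 46, 46, 46, 51, 51, 59, 62, 66, 69, 85
The 3 values of 46 occupy positions 3–5 → average rank 4.
The 2 values of 51 occupy positions 6–7 → average rank (6+7)/2 = 6.5.
Site 2 values → pooled ranks: 29→1, 46→4, 69→11, 51→6.5, 66→10, 31→2
Rank sum = 1 + 4 + 11 + 6.5 + 10 + 2 = 34.5

34.5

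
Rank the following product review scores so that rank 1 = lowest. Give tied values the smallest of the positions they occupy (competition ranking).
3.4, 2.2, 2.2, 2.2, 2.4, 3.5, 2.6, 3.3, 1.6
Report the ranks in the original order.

8, 2, 2, 2, 5, 9, 6, 7, 1

Sorted (ascending): 1.6, 2.2, 2.2, 2.2, 2.4, 2.6, 3.3, 3.4, 3.5
The 3 values of 2.2 occupy positions 2–4 → each gets rank 2.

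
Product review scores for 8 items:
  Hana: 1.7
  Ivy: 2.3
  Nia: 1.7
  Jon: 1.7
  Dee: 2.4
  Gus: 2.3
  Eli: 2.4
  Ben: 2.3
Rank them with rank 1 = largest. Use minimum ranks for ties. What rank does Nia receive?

Sorted (descending): 2.4, 2.4, 2.3, 2.3, 2.3, 1.7, 1.7, 1.7
The 2 values of 2.4 occupy positions 1–2 → each gets rank 1.
The 3 values of 2.3 occupy positions 3–5 → each gets rank 3.
The 3 values of 1.7 occupy positions 6–8 → each gets rank 6.
Nia has value 1.7 → rank 6.

6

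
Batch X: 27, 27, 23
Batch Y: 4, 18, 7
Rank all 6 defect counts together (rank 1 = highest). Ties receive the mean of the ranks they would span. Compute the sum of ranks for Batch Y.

15

Sorted (descending): 27, 27, 23, 18, 7, 4
The 2 values of 27 occupy positions 1–2 → average rank (1+2)/2 = 1.5.
Batch Y values → pooled ranks: 4→6, 18→4, 7→5
Rank sum = 6 + 4 + 5 = 15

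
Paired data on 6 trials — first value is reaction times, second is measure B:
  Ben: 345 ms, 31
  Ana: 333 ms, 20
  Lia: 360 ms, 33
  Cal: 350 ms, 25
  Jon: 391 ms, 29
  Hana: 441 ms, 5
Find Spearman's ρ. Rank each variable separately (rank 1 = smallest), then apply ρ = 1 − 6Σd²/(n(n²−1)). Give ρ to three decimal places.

-0.143

Ranks of variable 1: 2, 1, 4, 3, 5, 6
Ranks of variable 2: 5, 2, 6, 3, 4, 1
d = r₁ − r₂: -3, -1, -2, 0, 1, 5
d²: 9, 1, 4, 0, 1, 25; Σd² = 40
ρ = 1 − 6·40/(6·35) = 1 − 240/210 = -0.143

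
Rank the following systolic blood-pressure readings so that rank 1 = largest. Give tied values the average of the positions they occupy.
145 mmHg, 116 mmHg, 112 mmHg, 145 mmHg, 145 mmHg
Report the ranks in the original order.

2, 4, 5, 2, 2

Sorted (descending): 145, 145, 145, 116, 112
The 3 values of 145 occupy positions 1–3 → average rank 2.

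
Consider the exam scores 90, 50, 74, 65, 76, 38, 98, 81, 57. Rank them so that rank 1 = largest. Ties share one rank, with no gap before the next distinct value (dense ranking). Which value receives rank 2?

Sorted (descending): 98, 90, 81, 76, 74, 65, 57, 50, 38
No ties — each value takes its position as its rank.
Rank 2 → value 90.

90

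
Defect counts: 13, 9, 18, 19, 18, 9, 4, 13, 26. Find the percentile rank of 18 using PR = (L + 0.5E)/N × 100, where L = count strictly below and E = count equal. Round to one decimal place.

N = 9.
Strictly below 18: 5. Equal to 18: 2.
PR = (5 + 0.5·2)/9 × 100 = 66.7

66.7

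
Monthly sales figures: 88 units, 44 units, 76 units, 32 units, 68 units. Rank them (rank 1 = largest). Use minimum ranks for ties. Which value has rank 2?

Sorted (descending): 88, 76, 68, 44, 32
No ties — each value takes its position as its rank.
Rank 2 → value 76.

76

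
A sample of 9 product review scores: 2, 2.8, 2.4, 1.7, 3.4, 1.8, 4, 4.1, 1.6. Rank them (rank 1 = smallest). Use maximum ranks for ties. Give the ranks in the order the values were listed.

Sorted (ascending): 1.6, 1.7, 1.8, 2, 2.4, 2.8, 3.4, 4, 4.1
No ties — each value takes its position as its rank.

4, 6, 5, 2, 7, 3, 8, 9, 1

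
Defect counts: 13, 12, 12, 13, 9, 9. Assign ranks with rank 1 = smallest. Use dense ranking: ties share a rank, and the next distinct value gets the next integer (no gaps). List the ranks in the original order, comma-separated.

3, 2, 2, 3, 1, 1

Sorted (ascending): 9, 9, 12, 12, 13, 13
The 2 values of 9 share dense rank 1.
The 2 values of 12 share dense rank 2.
The 2 values of 13 share dense rank 3.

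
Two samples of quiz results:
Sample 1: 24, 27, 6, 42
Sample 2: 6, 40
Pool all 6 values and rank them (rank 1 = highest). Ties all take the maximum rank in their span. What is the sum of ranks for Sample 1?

14

Sorted (descending): 42, 40, 27, 24, 6, 6
The 2 values of 6 occupy positions 5–6 → each gets rank 6.
Sample 1 values → pooled ranks: 24→4, 27→3, 6→6, 42→1
Rank sum = 4 + 3 + 6 + 1 = 14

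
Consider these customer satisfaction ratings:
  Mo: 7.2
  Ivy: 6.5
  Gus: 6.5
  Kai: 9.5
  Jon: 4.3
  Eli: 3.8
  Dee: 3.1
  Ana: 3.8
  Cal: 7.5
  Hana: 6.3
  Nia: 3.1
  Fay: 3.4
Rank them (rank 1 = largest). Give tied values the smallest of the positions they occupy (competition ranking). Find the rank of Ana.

Sorted (descending): 9.5, 7.5, 7.2, 6.5, 6.5, 6.3, 4.3, 3.8, 3.8, 3.4, 3.1, 3.1
The 2 values of 6.5 occupy positions 4–5 → each gets rank 4.
The 2 values of 3.8 occupy positions 8–9 → each gets rank 8.
The 2 values of 3.1 occupy positions 11–12 → each gets rank 11.
Ana has value 3.8 → rank 8.

8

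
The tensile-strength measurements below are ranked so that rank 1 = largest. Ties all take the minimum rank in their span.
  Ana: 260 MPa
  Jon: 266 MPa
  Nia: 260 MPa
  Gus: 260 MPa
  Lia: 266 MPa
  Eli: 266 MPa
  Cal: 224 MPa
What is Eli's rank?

Sorted (descending): 266, 266, 266, 260, 260, 260, 224
The 3 values of 266 occupy positions 1–3 → each gets rank 1.
The 3 values of 260 occupy positions 4–6 → each gets rank 4.
Eli has value 266 MPa → rank 1.

1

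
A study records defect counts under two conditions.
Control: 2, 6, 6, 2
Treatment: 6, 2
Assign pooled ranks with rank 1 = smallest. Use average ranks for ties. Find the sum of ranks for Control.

14

Sorted (ascending): 2, 2, 2, 6, 6, 6
The 3 values of 2 occupy positions 1–3 → average rank 2.
The 3 values of 6 occupy positions 4–6 → average rank 5.
Control values → pooled ranks: 2→2, 6→5, 6→5, 2→2
Rank sum = 2 + 5 + 5 + 2 = 14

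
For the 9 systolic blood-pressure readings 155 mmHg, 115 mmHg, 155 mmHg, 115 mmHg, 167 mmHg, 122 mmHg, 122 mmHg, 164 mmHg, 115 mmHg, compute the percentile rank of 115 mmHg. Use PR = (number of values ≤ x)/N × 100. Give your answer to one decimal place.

33.3

N = 9.
Strictly below 115: 0. Equal to 115: 3.
PR = 3/9 × 100 = 33.3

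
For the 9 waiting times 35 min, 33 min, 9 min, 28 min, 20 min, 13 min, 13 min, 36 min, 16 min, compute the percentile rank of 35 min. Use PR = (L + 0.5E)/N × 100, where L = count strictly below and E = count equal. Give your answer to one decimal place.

83.3

N = 9.
Strictly below 35: 7. Equal to 35: 1.
PR = (7 + 0.5·1)/9 × 100 = 83.3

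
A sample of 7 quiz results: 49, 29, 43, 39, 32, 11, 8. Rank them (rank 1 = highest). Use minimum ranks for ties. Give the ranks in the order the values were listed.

1, 5, 2, 3, 4, 6, 7

Sorted (descending): 49, 43, 39, 32, 29, 11, 8
No ties — each value takes its position as its rank.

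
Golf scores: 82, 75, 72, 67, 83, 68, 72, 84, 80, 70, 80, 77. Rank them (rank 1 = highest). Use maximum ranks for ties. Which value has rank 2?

Sorted (descending): 84, 83, 82, 80, 80, 77, 75, 72, 72, 70, 68, 67
The 2 values of 80 occupy positions 4–5 → each gets rank 5.
The 2 values of 72 occupy positions 8–9 → each gets rank 9.
Rank 2 → value 83.

83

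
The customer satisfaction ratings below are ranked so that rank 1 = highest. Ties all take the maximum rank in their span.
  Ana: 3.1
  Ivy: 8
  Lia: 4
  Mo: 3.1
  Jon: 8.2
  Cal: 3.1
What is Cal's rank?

6

Sorted (descending): 8.2, 8, 4, 3.1, 3.1, 3.1
The 3 values of 3.1 occupy positions 4–6 → each gets rank 6.
Cal has value 3.1 → rank 6.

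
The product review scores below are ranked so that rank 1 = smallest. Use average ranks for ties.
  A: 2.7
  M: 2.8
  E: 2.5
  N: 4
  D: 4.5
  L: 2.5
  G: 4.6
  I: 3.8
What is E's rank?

1.5

Sorted (ascending): 2.5, 2.5, 2.7, 2.8, 3.8, 4, 4.5, 4.6
The 2 values of 2.5 occupy positions 1–2 → average rank (1+2)/2 = 1.5.
E has value 2.5 → rank 1.5.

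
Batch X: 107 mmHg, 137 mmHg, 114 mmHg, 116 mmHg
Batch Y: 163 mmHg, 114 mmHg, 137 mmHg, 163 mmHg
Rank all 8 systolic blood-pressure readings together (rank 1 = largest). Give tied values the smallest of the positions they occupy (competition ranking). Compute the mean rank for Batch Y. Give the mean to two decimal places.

2.75

Sorted (descending): 163, 163, 137, 137, 116, 114, 114, 107
The 2 values of 163 occupy positions 1–2 → each gets rank 1.
The 2 values of 137 occupy positions 3–4 → each gets rank 3.
The 2 values of 114 occupy positions 6–7 → each gets rank 6.
Batch Y values → pooled ranks: 163→1, 114→6, 137→3, 163→1
Mean rank = (1 + 6 + 3 + 1) / 4 = 2.75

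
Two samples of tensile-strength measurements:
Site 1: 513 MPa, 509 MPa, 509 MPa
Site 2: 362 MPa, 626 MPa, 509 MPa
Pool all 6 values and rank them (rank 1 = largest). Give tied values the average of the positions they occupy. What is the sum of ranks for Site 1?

Sorted (descending): 626, 513, 509, 509, 509, 362
The 3 values of 509 occupy positions 3–5 → average rank 4.
Site 1 values → pooled ranks: 513→2, 509→4, 509→4
Rank sum = 2 + 4 + 4 = 10

10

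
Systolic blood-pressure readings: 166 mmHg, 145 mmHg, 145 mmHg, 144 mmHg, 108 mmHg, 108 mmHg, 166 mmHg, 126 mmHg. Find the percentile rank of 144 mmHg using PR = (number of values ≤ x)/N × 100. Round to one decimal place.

50.0

N = 8.
Strictly below 144: 3. Equal to 144: 1.
PR = 4/8 × 100 = 50.0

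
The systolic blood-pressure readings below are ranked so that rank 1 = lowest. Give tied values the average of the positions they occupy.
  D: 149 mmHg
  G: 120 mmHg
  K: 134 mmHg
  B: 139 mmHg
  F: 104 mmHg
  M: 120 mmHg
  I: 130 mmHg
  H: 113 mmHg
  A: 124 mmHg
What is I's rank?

Sorted (ascending): 104, 113, 120, 120, 124, 130, 134, 139, 149
The 2 values of 120 occupy positions 3–4 → average rank (3+4)/2 = 3.5.
I has value 130 mmHg → rank 6.

6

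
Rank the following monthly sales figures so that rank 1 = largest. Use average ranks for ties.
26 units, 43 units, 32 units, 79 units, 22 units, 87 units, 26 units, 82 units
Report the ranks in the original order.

6.5, 4, 5, 3, 8, 1, 6.5, 2

Sorted (descending): 87, 82, 79, 43, 32, 26, 26, 22
The 2 values of 26 occupy positions 6–7 → average rank (6+7)/2 = 6.5.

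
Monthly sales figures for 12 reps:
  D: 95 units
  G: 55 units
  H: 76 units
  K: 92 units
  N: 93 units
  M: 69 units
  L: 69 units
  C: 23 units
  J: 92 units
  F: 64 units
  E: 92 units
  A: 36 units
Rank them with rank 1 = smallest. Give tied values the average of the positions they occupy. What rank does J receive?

Sorted (ascending): 23, 36, 55, 64, 69, 69, 76, 92, 92, 92, 93, 95
The 2 values of 69 occupy positions 5–6 → average rank (5+6)/2 = 5.5.
The 3 values of 92 occupy positions 8–10 → average rank 9.
J has value 92 units → rank 9.

9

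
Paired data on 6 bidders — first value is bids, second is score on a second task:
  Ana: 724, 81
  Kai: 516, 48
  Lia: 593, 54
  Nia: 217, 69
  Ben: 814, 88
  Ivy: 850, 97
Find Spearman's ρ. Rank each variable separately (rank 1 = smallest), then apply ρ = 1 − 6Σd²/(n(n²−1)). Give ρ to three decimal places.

Ranks of variable 1: 4, 2, 3, 1, 5, 6
Ranks of variable 2: 4, 1, 2, 3, 5, 6
d = r₁ − r₂: 0, 1, 1, -2, 0, 0
d²: 0, 1, 1, 4, 0, 0; Σd² = 6
ρ = 1 − 6·6/(6·35) = 1 − 36/210 = 0.829

0.829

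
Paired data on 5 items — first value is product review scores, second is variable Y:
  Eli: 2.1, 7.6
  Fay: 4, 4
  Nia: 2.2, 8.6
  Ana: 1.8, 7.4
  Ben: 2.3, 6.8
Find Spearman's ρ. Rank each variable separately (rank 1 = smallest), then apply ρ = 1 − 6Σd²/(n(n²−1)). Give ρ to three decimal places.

-0.600

Ranks of variable 1: 2, 5, 3, 1, 4
Ranks of variable 2: 4, 1, 5, 3, 2
d = r₁ − r₂: -2, 4, -2, -2, 2
d²: 4, 16, 4, 4, 4; Σd² = 32
ρ = 1 − 6·32/(5·24) = 1 − 192/120 = -0.600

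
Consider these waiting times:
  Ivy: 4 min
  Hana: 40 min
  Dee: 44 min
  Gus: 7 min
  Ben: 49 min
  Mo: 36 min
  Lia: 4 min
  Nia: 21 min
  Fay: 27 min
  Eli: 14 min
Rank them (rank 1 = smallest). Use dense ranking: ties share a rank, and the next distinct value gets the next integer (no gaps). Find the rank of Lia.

Sorted (ascending): 4, 4, 7, 14, 21, 27, 36, 40, 44, 49
The 2 values of 4 share dense rank 1.
Remaining distinct values take the next consecutive integers.
Lia has value 4 min → rank 1.

1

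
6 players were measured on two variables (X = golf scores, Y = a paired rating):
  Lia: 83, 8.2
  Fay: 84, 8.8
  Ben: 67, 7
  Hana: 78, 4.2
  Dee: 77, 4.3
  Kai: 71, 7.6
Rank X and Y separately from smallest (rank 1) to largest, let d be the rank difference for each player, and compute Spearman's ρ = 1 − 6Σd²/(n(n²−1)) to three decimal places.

Ranks of variable 1: 5, 6, 1, 4, 3, 2
Ranks of variable 2: 5, 6, 3, 1, 2, 4
d = r₁ − r₂: 0, 0, -2, 3, 1, -2
d²: 0, 0, 4, 9, 1, 4; Σd² = 18
ρ = 1 − 6·18/(6·35) = 1 − 108/210 = 0.486

0.486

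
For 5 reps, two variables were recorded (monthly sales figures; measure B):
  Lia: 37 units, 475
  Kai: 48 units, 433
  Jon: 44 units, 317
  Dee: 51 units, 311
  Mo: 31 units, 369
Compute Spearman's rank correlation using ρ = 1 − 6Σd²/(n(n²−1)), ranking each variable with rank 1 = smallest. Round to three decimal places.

Ranks of variable 1: 2, 4, 3, 5, 1
Ranks of variable 2: 5, 4, 2, 1, 3
d = r₁ − r₂: -3, 0, 1, 4, -2
d²: 9, 0, 1, 16, 4; Σd² = 30
ρ = 1 − 6·30/(5·24) = 1 − 180/120 = -0.500

-0.500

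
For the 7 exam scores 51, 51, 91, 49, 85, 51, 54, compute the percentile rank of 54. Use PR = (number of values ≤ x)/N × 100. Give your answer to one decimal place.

71.4

N = 7.
Strictly below 54: 4. Equal to 54: 1.
PR = 5/7 × 100 = 71.4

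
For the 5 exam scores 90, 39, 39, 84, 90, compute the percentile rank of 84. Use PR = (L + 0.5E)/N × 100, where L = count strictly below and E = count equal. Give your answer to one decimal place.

50.0

N = 5.
Strictly below 84: 2. Equal to 84: 1.
PR = (2 + 0.5·1)/5 × 100 = 50.0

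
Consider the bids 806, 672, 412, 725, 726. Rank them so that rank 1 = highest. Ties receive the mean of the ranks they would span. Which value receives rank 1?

Sorted (descending): 806, 726, 725, 672, 412
No ties — each value takes its position as its rank.
Rank 1 → value 806.

806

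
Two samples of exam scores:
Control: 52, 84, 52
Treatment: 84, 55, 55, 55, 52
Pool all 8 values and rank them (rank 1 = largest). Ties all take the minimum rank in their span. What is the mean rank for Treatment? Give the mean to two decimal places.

Sorted (descending): 84, 84, 55, 55, 55, 52, 52, 52
The 2 values of 84 occupy positions 1–2 → each gets rank 1.
The 3 values of 55 occupy positions 3–5 → each gets rank 3.
The 3 values of 52 occupy positions 6–8 → each gets rank 6.
Treatment values → pooled ranks: 84→1, 55→3, 55→3, 55→3, 52→6
Mean rank = (1 + 3 + 3 + 3 + 6) / 5 = 3.20

3.20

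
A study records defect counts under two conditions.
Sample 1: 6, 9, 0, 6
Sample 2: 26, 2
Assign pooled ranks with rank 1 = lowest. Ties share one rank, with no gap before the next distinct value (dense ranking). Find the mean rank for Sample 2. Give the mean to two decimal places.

Sorted (ascending): 0, 2, 6, 6, 9, 26
The 2 values of 6 share dense rank 3.
Remaining distinct values take the next consecutive integers.
Sample 2 values → pooled ranks: 26→5, 2→2
Mean rank = (5 + 2) / 2 = 3.50

3.50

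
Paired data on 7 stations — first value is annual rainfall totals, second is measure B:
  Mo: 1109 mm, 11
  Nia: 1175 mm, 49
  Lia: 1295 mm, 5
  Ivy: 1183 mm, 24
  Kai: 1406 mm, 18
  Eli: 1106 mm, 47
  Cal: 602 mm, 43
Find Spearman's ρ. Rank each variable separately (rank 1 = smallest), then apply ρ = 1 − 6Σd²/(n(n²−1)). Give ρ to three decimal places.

-0.500

Ranks of variable 1: 3, 4, 6, 5, 7, 2, 1
Ranks of variable 2: 2, 7, 1, 4, 3, 6, 5
d = r₁ − r₂: 1, -3, 5, 1, 4, -4, -4
d²: 1, 9, 25, 1, 16, 16, 16; Σd² = 84
ρ = 1 − 6·84/(7·48) = 1 − 504/336 = -0.500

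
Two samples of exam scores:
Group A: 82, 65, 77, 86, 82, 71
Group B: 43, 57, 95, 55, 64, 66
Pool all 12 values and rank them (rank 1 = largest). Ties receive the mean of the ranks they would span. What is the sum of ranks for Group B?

50

Sorted (descending): 95, 86, 82, 82, 77, 71, 66, 65, 64, 57, 55, 43
The 2 values of 82 occupy positions 3–4 → average rank (3+4)/2 = 3.5.
Group B values → pooled ranks: 43→12, 57→10, 95→1, 55→11, 64→9, 66→7
Rank sum = 12 + 10 + 1 + 11 + 9 + 7 = 50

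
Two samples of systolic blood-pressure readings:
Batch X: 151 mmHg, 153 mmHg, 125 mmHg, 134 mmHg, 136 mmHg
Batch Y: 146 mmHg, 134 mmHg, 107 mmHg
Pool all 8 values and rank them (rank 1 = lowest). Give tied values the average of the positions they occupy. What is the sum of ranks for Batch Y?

10.5

Sorted (ascending): 107, 125, 134, 134, 136, 146, 151, 153
The 2 values of 134 occupy positions 3–4 → average rank (3+4)/2 = 3.5.
Batch Y values → pooled ranks: 146→6, 134→3.5, 107→1
Rank sum = 6 + 3.5 + 1 = 10.5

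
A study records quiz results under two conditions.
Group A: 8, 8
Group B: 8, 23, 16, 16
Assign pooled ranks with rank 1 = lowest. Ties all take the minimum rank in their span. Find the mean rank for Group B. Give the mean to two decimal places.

3.75

Sorted (ascending): 8, 8, 8, 16, 16, 23
The 3 values of 8 occupy positions 1–3 → each gets rank 1.
The 2 values of 16 occupy positions 4–5 → each gets rank 4.
Group B values → pooled ranks: 8→1, 23→6, 16→4, 16→4
Mean rank = (1 + 6 + 4 + 4) / 4 = 3.75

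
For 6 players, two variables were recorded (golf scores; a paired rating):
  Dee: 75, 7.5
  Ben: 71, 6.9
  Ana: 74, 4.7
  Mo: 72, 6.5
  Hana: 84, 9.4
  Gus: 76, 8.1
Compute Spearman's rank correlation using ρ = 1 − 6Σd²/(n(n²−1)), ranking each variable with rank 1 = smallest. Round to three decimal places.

Ranks of variable 1: 4, 1, 3, 2, 6, 5
Ranks of variable 2: 4, 3, 1, 2, 6, 5
d = r₁ − r₂: 0, -2, 2, 0, 0, 0
d²: 0, 4, 4, 0, 0, 0; Σd² = 8
ρ = 1 − 6·8/(6·35) = 1 − 48/210 = 0.771

0.771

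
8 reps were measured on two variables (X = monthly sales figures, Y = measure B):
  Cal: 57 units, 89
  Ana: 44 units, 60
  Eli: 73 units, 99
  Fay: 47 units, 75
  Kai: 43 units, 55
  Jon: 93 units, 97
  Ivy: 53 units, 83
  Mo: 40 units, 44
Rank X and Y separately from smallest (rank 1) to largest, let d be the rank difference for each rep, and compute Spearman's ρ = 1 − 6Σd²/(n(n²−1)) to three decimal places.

Ranks of variable 1: 6, 3, 7, 4, 2, 8, 5, 1
Ranks of variable 2: 6, 3, 8, 4, 2, 7, 5, 1
d = r₁ − r₂: 0, 0, -1, 0, 0, 1, 0, 0
d²: 0, 0, 1, 0, 0, 1, 0, 0; Σd² = 2
ρ = 1 − 6·2/(8·63) = 1 − 12/504 = 0.976

0.976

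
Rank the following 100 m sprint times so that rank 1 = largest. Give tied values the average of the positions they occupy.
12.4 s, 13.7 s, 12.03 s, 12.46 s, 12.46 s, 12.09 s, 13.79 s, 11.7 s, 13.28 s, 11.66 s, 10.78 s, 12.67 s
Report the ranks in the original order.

7, 2, 9, 5.5, 5.5, 8, 1, 10, 3, 11, 12, 4

Sorted (descending): 13.79, 13.7, 13.28, 12.67, 12.46, 12.46, 12.4, 12.09, 12.03, 11.7, 11.66, 10.78
The 2 values of 12.46 occupy positions 5–6 → average rank (5+6)/2 = 5.5.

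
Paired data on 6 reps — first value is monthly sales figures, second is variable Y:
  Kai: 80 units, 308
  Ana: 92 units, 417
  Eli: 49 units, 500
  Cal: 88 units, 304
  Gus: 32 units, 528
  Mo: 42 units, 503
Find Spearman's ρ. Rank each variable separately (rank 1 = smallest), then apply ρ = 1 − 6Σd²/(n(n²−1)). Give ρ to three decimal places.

-0.829

Ranks of variable 1: 4, 6, 3, 5, 1, 2
Ranks of variable 2: 2, 3, 4, 1, 6, 5
d = r₁ − r₂: 2, 3, -1, 4, -5, -3
d²: 4, 9, 1, 16, 25, 9; Σd² = 64
ρ = 1 − 6·64/(6·35) = 1 − 384/210 = -0.829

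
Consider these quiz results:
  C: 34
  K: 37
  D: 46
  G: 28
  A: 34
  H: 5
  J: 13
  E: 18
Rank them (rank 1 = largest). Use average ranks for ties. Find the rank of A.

3.5

Sorted (descending): 46, 37, 34, 34, 28, 18, 13, 5
The 2 values of 34 occupy positions 3–4 → average rank (3+4)/2 = 3.5.
A has value 34 → rank 3.5.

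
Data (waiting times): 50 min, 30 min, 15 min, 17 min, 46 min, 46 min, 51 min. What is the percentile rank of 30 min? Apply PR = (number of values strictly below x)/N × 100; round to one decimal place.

N = 7.
Strictly below 30: 2. Equal to 30: 1.
PR = 2/7 × 100 = 28.6

28.6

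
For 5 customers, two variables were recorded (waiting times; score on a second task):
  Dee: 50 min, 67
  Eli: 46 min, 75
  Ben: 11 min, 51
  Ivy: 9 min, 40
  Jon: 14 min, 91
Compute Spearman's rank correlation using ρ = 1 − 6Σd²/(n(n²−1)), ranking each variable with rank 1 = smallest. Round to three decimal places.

Ranks of variable 1: 5, 4, 2, 1, 3
Ranks of variable 2: 3, 4, 2, 1, 5
d = r₁ − r₂: 2, 0, 0, 0, -2
d²: 4, 0, 0, 0, 4; Σd² = 8
ρ = 1 − 6·8/(5·24) = 1 − 48/120 = 0.600

0.600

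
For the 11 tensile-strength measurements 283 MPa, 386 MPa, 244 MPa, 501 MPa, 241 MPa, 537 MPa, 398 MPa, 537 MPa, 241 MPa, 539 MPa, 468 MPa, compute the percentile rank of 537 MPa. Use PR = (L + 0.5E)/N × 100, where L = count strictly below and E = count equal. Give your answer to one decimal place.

81.8

N = 11.
Strictly below 537: 8. Equal to 537: 2.
PR = (8 + 0.5·2)/11 × 100 = 81.8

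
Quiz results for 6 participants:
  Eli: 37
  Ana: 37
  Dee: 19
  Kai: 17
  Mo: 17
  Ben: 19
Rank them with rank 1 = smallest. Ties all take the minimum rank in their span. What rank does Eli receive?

5

Sorted (ascending): 17, 17, 19, 19, 37, 37
The 2 values of 17 occupy positions 1–2 → each gets rank 1.
The 2 values of 19 occupy positions 3–4 → each gets rank 3.
The 2 values of 37 occupy positions 5–6 → each gets rank 5.
Eli has value 37 → rank 5.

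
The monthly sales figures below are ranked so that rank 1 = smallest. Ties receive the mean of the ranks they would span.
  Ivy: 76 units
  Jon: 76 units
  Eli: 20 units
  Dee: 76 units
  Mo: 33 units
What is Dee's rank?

Sorted (ascending): 20, 33, 76, 76, 76
The 3 values of 76 occupy positions 3–5 → average rank 4.
Dee has value 76 units → rank 4.

4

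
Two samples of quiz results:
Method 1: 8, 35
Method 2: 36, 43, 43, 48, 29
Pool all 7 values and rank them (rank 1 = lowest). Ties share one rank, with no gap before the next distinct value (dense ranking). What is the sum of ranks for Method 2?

Sorted (ascending): 8, 29, 35, 36, 43, 43, 48
The 2 values of 43 share dense rank 5.
Remaining distinct values take the next consecutive integers.
Method 2 values → pooled ranks: 36→4, 43→5, 43→5, 48→6, 29→2
Rank sum = 4 + 5 + 5 + 6 + 2 = 22

22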